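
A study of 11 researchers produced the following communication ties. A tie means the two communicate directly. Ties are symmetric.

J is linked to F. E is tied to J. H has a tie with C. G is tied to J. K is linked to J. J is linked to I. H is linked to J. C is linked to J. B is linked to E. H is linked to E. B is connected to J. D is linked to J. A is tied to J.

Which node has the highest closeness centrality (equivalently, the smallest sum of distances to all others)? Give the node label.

J

Farness (sum of distances to all others) for each node — A:19, B:18, C:18, D:19, E:17, F:19, G:19, H:17, I:19, J:10, K:19.
The smallest farness is 10, for J, so J has the highest closeness.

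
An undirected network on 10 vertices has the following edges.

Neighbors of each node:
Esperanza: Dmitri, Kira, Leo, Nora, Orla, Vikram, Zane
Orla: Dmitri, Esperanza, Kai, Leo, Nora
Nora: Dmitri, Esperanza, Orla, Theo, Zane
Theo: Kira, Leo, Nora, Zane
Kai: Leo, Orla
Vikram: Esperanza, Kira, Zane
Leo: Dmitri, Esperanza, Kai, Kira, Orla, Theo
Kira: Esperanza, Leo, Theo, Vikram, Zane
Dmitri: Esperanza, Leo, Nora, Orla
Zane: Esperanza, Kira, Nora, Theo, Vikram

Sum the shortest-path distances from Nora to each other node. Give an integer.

Distances from Nora: Dmitri:1, Esperanza:1, Kai:2, Kira:2, Leo:2, Orla:1, Theo:1, Vikram:2, Zane:1.
Sum = 1 + 1 + 2 + 2 + 2 + 1 + 1 + 2 + 1 = 13.

13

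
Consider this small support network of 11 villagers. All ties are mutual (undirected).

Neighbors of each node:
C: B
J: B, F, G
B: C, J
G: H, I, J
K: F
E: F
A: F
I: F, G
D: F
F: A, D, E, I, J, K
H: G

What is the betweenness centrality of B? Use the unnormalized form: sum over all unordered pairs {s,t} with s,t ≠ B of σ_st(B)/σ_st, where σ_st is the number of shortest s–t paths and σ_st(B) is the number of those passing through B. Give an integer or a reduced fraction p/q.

9

Pairs whose geodesics pass through B — F–C: 1; A–C: 1; E–C: 1; K–C: 1; C–D: 1; C–J: 1; C–I: 2/2; C–H: 1; C–G: 1.
All other pairs contribute 0.
Summing the contributions gives betweenness(B) = 9.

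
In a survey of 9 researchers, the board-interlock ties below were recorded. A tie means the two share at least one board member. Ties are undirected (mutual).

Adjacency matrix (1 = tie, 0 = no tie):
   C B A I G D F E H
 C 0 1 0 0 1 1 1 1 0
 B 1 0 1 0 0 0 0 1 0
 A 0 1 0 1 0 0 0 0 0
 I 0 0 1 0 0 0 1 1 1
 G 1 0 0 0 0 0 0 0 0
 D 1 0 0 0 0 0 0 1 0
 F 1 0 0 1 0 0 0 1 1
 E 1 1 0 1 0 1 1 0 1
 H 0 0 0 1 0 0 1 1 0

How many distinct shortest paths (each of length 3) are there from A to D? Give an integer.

The shortest distance is 3. The length-3 paths are: A–B–C–D; A–B–E–D; A–I–E–D.
That gives 3 distinct shortest paths.

3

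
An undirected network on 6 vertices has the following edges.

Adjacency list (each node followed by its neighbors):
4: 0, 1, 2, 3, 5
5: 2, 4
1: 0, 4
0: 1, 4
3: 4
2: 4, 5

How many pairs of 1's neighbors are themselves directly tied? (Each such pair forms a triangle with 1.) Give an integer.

1's neighbors: 0 and 4.
Neighbor pairs that are themselves tied: 1–0–4. Each forms one triangle with 1, for 1 in total.

1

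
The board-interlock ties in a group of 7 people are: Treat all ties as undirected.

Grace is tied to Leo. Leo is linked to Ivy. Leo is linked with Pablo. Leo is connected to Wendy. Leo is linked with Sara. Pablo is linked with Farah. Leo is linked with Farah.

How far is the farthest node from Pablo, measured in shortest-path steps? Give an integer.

Distances from Pablo: Farah:1, Grace:2, Ivy:2, Leo:1, Sara:2, Wendy:2.
The largest is 2 (to Wendy, Sara, Grace, and Ivy), so the eccentricity of Pablo is 2.

2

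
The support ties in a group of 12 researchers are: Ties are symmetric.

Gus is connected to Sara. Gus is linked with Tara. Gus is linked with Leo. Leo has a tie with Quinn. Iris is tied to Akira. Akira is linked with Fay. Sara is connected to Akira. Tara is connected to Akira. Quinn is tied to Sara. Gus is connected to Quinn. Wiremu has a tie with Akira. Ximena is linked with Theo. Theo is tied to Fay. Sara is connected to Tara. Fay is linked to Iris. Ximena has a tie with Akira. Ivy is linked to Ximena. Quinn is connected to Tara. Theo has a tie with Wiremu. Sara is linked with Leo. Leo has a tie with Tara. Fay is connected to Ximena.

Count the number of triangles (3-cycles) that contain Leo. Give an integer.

6

Leo's neighbors: Gus, Quinn, Sara, and Tara.
Neighbor pairs that are themselves tied: Leo–Gus–Quinn; Leo–Gus–Sara; Leo–Gus–Tara; Leo–Quinn–Sara; Leo–Quinn–Tara; Leo–Sara–Tara. Each forms one triangle with Leo, for 6 in total.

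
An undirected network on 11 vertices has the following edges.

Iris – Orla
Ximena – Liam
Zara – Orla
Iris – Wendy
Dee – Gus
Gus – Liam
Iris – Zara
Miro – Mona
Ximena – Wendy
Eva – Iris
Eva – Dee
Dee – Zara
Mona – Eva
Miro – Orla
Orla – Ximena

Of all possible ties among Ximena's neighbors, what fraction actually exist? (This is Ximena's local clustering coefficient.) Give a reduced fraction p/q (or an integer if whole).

Ximena's neighbors: Liam, Orla, and Wendy (k = 3).
Possible neighbor pairs: C(3,2) = 3. Edges among them: none → e = 0.
Clustering(Ximena) = 0/3 = 0.

0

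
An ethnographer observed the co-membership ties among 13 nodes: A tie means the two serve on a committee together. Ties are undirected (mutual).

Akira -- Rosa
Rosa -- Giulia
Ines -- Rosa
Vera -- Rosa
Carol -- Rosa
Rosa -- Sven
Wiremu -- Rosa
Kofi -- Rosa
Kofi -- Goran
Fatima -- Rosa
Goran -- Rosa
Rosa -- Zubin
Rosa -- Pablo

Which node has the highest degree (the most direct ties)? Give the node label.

Degrees — Akira:1, Carol:1, Fatima:1, Giulia:1, Goran:2, Ines:1, Kofi:2, Pablo:1, Rosa:12, Sven:1, Vera:1, Wiremu:1, Zubin:1.
The maximum is 12, attained only by Rosa.

Rosa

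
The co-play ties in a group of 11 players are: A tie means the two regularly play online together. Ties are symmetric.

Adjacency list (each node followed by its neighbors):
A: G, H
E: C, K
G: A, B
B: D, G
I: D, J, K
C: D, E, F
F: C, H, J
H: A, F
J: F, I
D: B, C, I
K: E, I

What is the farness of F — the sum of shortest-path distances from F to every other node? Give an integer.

20

Distances from F: A:2, B:3, C:1, D:2, E:2, G:3, H:1, I:2, J:1, K:3.
Sum = 2 + 3 + 1 + 2 + 2 + 3 + 1 + 2 + 1 + 3 = 20.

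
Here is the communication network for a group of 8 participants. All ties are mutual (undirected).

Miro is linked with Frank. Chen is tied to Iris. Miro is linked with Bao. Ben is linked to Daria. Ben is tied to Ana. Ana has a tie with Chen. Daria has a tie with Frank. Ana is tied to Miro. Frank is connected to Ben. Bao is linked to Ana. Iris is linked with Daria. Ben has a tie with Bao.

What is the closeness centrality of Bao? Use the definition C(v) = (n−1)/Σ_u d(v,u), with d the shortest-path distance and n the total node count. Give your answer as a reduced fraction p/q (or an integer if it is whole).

7/12

Distances from Bao: Ana:1, Ben:1, Chen:2, Daria:2, Frank:2, Iris:3, Miro:1. Sum = 12.
n = 8, so closeness = 7/12.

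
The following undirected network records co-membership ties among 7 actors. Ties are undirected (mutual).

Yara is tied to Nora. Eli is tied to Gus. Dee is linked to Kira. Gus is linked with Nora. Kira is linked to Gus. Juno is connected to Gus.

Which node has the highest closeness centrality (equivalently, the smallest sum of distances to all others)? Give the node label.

Farness (sum of distances to all others) for each node — Dee:16, Eli:13, Gus:8, Juno:13, Kira:11, Nora:11, Yara:16.
The smallest farness is 8, for Gus, so Gus has the highest closeness.

Gus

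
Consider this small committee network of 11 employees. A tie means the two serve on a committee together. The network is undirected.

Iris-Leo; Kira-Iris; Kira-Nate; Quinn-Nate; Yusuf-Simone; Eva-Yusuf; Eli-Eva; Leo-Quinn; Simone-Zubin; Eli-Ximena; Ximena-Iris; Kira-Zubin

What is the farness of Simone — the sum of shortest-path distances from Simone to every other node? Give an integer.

27

Distances from Simone: Eli:3, Eva:2, Iris:3, Kira:2, Leo:4, Nate:3, Quinn:4, Ximena:4, Yusuf:1, Zubin:1.
Sum = 3 + 2 + 3 + 2 + 4 + 3 + 4 + 4 + 1 + 1 = 27.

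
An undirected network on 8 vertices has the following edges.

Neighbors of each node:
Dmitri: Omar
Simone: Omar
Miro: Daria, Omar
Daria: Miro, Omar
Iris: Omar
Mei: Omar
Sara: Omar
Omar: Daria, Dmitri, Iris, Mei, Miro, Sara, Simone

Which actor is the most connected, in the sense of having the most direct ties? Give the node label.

Omar

Degrees — Daria:2, Dmitri:1, Iris:1, Mei:1, Miro:2, Omar:7, Sara:1, Simone:1.
The maximum is 7, attained only by Omar.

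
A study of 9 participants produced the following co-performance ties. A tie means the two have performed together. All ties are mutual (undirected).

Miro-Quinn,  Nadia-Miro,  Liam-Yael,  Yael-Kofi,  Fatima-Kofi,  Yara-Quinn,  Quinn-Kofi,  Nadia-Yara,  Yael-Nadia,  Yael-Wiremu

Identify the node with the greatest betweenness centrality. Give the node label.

Yael

Unnormalized betweenness of each node: Fatima:0, Kofi:10, Liam:0, Miro:1/2, Nadia:13/2, Quinn:9/2, Wiremu:0, Yael:15, Yara:1/2.
Yael has the largest value, 15, making it the main broker — the node through which the most shortest paths run.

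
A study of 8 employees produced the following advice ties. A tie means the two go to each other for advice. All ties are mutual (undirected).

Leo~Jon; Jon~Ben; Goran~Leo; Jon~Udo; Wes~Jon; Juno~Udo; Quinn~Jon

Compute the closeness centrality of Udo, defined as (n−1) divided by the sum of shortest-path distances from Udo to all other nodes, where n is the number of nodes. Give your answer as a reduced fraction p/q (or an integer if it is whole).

Distances from Udo: Ben:2, Goran:3, Jon:1, Juno:1, Leo:2, Quinn:2, Wes:2. Sum = 13.
n = 8, so closeness = 7/13.

7/13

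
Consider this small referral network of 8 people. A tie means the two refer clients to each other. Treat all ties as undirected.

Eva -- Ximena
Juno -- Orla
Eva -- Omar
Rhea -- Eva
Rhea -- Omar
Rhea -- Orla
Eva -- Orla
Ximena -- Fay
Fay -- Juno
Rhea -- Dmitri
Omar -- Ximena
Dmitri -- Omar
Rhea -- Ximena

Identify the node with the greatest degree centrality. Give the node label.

Degrees — Dmitri:2, Eva:4, Fay:2, Juno:2, Omar:4, Orla:3, Rhea:5, Ximena:4.
The maximum is 5, attained only by Rhea.

Rhea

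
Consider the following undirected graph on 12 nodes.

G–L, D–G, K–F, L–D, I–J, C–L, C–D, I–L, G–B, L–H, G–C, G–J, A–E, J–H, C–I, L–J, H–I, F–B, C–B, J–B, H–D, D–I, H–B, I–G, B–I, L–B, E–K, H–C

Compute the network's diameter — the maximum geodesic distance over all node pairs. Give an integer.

Eccentricity of each node (its greatest distance to any other): A:6, B:4, C:5, D:6, E:5, F:3, G:5, H:5, I:5, J:5, K:4, L:5.
The maximum eccentricity is 6, realized for instance by the pair D–A via D – G – B – F – K – E – A. So the diameter is 6.

6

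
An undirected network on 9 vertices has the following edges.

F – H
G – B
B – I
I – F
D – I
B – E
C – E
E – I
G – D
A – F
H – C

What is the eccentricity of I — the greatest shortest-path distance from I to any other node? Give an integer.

2

Distances from I: A:2, B:1, C:2, D:1, E:1, F:1, G:2, H:2.
The largest is 2 (to G, H, A, and C), so the eccentricity of I is 2.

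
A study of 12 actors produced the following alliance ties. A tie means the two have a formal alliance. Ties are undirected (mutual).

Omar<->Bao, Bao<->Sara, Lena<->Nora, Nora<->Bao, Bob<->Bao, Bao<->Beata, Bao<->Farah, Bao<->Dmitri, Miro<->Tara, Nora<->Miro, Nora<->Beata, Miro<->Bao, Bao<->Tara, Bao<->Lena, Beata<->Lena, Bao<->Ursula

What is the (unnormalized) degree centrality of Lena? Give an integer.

3

Lena is directly tied to Bao, Beata, and Nora. That is 3 neighbors, so the degree of Lena is 3.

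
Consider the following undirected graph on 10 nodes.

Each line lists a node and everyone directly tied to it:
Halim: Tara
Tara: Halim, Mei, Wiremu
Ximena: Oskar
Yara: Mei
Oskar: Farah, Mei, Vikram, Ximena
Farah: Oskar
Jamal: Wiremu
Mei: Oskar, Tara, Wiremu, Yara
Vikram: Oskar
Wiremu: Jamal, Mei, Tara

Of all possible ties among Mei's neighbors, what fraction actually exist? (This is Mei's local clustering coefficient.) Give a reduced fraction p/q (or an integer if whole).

Mei's neighbors: Oskar, Tara, Wiremu, and Yara (k = 4).
Possible neighbor pairs: C(4,2) = 6. Edges among them: Tara–Wiremu → e = 1.
Clustering(Mei) = 1/6.

1/6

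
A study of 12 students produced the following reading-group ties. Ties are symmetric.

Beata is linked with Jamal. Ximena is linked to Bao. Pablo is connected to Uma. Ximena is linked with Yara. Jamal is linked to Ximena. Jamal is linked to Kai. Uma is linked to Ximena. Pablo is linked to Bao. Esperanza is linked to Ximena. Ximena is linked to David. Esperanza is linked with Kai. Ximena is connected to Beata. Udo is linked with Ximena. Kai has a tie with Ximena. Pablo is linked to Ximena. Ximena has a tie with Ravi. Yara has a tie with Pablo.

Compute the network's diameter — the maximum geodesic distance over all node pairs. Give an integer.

2

Eccentricity of each node (its greatest distance to any other): Bao:2, Beata:2, David:2, Esperanza:2, Jamal:2, Kai:2, Pablo:2, Ravi:2, Udo:2, Uma:2, Ximena:1, Yara:2.
The maximum eccentricity is 2, realized for instance by the pair Bao–Beata via Bao – Ximena – Beata. So the diameter is 2.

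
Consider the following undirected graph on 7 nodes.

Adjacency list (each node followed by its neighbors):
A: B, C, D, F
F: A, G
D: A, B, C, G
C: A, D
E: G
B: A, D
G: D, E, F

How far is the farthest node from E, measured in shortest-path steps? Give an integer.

3

Distances from E: A:3, B:3, C:3, D:2, F:2, G:1.
The largest is 3 (to A, C, and B), so the eccentricity of E is 3.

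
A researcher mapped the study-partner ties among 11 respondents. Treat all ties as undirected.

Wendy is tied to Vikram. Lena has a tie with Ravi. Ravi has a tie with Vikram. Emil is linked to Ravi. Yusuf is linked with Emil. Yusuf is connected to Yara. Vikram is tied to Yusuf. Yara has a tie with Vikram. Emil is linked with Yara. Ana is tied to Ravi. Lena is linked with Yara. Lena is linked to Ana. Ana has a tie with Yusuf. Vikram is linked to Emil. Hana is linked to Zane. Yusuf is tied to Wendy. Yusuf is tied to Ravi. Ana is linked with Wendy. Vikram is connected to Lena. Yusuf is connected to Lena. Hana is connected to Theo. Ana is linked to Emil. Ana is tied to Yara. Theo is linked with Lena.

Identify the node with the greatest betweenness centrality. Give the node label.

Unnormalized betweenness of each node: Ana:10/3, Emil:11/30, Hana:9, Lena:641/30, Ravi:29/30, Theo:16, Vikram:10/3, Wendy:1/6, Yara:29/30, Yusuf:7/2, Zane:0.
Lena has the largest value, 641/30, making it the main broker — the node through which the most shortest paths run.

Lena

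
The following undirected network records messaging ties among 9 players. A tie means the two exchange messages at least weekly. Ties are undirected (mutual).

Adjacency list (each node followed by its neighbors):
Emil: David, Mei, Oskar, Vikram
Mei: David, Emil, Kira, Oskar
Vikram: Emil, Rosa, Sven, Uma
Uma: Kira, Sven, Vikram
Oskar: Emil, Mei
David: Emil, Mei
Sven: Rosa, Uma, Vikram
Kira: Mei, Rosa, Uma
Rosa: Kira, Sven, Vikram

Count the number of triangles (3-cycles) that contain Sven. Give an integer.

2

Sven's neighbors: Rosa, Uma, and Vikram.
Neighbor pairs that are themselves tied: Sven–Rosa–Vikram; Sven–Uma–Vikram. Each forms one triangle with Sven, for 2 in total.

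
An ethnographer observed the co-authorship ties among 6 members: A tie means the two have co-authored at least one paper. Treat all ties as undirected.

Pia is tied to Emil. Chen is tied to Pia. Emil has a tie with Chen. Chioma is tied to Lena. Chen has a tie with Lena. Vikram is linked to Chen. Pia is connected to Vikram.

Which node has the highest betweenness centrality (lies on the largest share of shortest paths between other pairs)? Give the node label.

Unnormalized betweenness of each node: Chen:13/2, Chioma:0, Emil:0, Lena:4, Pia:1/2, Vikram:0.
Chen has the largest value, 13/2, making it the main broker — the node through which the most shortest paths run.

Chen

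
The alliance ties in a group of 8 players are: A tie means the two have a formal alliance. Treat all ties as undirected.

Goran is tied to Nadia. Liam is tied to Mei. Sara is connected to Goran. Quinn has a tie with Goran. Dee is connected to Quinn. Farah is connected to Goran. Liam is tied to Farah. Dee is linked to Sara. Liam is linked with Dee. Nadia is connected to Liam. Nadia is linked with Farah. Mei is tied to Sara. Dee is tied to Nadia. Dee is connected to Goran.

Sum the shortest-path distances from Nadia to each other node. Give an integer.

10

Distances from Nadia: Dee:1, Farah:1, Goran:1, Liam:1, Mei:2, Quinn:2, Sara:2.
Sum = 1 + 1 + 1 + 1 + 2 + 2 + 2 = 10.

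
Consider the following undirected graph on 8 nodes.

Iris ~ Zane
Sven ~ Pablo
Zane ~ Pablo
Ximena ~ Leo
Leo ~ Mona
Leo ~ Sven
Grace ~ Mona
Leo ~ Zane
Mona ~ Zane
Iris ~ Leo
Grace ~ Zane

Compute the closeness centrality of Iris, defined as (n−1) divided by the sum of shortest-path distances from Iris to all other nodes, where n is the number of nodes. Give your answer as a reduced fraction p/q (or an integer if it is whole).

7/12

Distances from Iris: Grace:2, Leo:1, Mona:2, Pablo:2, Sven:2, Ximena:2, Zane:1. Sum = 12.
n = 8, so closeness = 7/12.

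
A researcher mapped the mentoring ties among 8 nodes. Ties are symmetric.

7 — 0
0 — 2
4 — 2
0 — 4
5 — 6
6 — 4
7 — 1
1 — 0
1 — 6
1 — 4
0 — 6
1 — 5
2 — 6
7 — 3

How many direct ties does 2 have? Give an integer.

3

2 is directly tied to 0, 4, and 6. That is 3 neighbors, so the degree of 2 is 3.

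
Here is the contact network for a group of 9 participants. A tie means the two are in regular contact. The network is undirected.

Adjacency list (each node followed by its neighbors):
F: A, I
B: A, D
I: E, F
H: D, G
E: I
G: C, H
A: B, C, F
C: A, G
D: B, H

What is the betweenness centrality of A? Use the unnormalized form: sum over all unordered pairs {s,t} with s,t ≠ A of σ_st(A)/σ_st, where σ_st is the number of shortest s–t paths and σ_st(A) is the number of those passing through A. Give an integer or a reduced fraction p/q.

Pairs whose geodesics pass through A — D–F: 1; D–C: 1/2; D–E: 1; D–I: 1; F–G: 1; F–C: 1; F–B: 1; F–H: 2/2; G–B: 1/2; G–E: 1; G–I: 1; C–B: 1; C–E: 1; C–I: 1 … (+4 more pairs).
All other pairs contribute 0.
Summing the contributions gives betweenness(A) = 17.

17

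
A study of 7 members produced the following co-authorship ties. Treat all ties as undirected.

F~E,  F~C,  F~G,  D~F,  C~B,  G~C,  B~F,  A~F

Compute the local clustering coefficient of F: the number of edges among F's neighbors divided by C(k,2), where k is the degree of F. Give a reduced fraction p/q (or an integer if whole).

2/15

F's neighbors: A, B, C, D, E, and G (k = 6).
Possible neighbor pairs: C(6,2) = 15. Edges among them: B–C, C–G → e = 2.
Clustering(F) = 2/15.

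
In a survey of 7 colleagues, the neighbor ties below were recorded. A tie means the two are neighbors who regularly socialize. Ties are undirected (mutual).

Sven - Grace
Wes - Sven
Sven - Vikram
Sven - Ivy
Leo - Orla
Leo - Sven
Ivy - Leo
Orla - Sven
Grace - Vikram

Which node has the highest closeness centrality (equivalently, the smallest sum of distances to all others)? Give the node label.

Sven

Farness (sum of distances to all others) for each node — Grace:10, Ivy:10, Leo:9, Orla:10, Sven:6, Vikram:10, Wes:11.
The smallest farness is 6, for Sven, so Sven has the highest closeness.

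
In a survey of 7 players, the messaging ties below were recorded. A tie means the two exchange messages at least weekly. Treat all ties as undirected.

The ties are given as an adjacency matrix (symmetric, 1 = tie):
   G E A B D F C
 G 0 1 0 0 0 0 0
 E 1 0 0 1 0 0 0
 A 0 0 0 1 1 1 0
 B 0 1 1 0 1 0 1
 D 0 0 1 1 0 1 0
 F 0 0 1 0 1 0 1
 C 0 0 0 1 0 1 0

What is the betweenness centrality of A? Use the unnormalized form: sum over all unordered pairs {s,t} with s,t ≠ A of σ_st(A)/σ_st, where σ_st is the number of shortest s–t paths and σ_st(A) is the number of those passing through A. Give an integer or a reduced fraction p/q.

1

Pairs whose geodesics pass through A — G–F: 1/3; E–F: 1/3; B–F: 1/3.
All other pairs contribute 0.
Summing the contributions gives betweenness(A) = 1.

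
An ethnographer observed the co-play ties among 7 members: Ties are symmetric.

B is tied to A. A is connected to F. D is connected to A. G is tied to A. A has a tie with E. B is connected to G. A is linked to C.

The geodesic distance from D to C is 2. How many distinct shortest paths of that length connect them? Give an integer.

1

The shortest distance is 2, and the only length-2 path is D–A–C. So there is exactly 1 shortest path.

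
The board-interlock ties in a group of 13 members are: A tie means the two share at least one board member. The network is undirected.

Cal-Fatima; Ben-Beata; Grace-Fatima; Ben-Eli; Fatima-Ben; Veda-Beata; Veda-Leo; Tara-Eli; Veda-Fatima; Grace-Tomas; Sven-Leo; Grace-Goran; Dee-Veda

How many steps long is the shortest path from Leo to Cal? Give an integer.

3

One shortest route is Leo – Veda – Fatima – Cal, which uses 3 edges, and at distance 2 from Leo we only reach {Beata, Dee, Fatima}, which does not include Cal. So d(Leo,Cal) = 3.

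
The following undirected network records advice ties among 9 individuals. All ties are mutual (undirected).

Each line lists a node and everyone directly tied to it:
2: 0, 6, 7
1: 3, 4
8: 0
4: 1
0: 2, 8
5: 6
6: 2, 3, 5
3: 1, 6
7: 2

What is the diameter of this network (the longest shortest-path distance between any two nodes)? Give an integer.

6

Eccentricity of each node (its greatest distance to any other): 0:5, 1:5, 2:4, 3:4, 4:6, 5:4, 6:3, 7:5, 8:6.
The maximum eccentricity is 6, realized for instance by the pair 4–8 via 4 – 1 – 3 – 6 – 2 – 0 – 8. So the diameter is 6.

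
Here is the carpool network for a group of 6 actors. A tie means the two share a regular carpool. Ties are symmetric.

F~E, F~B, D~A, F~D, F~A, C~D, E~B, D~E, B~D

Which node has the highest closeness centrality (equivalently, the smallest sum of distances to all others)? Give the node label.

Farness (sum of distances to all others) for each node — A:8, B:7, C:9, D:5, E:7, F:6.
The smallest farness is 5, for D, so D has the highest closeness.

D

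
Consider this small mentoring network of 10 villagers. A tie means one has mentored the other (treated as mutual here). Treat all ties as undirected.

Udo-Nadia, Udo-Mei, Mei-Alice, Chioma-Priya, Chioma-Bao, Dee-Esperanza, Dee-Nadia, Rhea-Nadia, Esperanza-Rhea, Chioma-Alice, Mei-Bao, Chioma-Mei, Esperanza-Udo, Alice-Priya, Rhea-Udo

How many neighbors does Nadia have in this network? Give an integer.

Nadia is directly tied to Dee, Rhea, and Udo. That is 3 neighbors, so the degree of Nadia is 3.

3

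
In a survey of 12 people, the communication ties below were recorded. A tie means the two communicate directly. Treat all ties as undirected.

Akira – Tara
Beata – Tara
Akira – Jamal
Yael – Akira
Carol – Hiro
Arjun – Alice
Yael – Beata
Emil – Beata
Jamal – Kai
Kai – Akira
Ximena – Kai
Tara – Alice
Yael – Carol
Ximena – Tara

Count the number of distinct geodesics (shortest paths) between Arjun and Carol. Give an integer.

2

The shortest distance is 5. The length-5 paths are: Arjun–Alice–Tara–Akira–Yael–Carol; Arjun–Alice–Tara–Beata–Yael–Carol.
That gives 2 distinct shortest paths.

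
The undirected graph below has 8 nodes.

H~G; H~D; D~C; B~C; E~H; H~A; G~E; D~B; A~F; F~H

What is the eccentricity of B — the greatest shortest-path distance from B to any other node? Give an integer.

Distances from B: A:3, C:1, D:1, E:3, F:3, G:3, H:2.
The largest is 3 (to F, G, A, and E), so the eccentricity of B is 3.

3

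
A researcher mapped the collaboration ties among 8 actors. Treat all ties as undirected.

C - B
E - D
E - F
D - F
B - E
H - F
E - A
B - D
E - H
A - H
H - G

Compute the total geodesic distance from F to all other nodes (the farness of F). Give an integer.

Distances from F: A:2, B:2, C:3, D:1, E:1, G:2, H:1.
Sum = 2 + 2 + 3 + 1 + 1 + 2 + 1 = 12.

12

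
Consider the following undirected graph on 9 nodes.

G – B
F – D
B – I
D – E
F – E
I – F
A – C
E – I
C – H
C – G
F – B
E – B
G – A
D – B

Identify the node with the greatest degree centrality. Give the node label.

Degrees — A:2, B:5, C:3, D:3, E:4, F:4, G:3, H:1, I:3.
The maximum is 5, attained only by B.

B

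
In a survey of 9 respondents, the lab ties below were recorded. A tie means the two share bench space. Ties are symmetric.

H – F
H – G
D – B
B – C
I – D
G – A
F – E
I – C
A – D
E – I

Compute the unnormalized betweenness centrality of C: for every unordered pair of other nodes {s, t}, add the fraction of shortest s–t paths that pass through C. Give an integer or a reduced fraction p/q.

3/2

Pairs whose geodesics pass through C — I–B: 1/2; E–B: 1/2; F–B: 1/2.
All other pairs contribute 0.
Summing the contributions gives betweenness(C) = 3/2.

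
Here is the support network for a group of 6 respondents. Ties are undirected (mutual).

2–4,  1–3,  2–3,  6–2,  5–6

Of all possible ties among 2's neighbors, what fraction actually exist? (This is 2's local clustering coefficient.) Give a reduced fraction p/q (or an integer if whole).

2's neighbors: 3, 4, and 6 (k = 3).
Possible neighbor pairs: C(3,2) = 3. Edges among them: none → e = 0.
Clustering(2) = 0/3 = 0.

0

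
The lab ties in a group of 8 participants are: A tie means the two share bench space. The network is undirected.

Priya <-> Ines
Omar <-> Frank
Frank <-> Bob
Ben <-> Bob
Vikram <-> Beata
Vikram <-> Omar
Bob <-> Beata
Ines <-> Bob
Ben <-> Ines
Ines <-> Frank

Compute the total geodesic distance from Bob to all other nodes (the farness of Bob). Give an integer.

Distances from Bob: Beata:1, Ben:1, Frank:1, Ines:1, Omar:2, Priya:2, Vikram:2.
Sum = 1 + 1 + 1 + 1 + 2 + 2 + 2 = 10.

10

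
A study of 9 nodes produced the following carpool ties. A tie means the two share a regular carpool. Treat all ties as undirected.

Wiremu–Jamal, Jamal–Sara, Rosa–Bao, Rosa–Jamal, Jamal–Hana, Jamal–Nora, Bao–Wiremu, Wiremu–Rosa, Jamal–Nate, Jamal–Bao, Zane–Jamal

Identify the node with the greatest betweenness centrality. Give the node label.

Jamal

Unnormalized betweenness of each node: Bao:0, Hana:0, Jamal:25, Nate:0, Nora:0, Rosa:0, Sara:0, Wiremu:0, Zane:0.
Jamal has the largest value, 25, making it the main broker — the node through which the most shortest paths run.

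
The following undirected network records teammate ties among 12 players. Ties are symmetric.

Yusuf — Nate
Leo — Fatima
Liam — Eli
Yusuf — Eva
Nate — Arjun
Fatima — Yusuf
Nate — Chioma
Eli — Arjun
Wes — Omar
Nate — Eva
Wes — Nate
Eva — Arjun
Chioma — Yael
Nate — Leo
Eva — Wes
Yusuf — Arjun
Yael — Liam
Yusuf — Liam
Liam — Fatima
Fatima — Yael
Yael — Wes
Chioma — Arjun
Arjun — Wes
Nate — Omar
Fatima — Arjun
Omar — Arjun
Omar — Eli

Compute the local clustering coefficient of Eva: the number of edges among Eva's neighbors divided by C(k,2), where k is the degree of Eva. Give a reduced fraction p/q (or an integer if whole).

Eva's neighbors: Arjun, Nate, Wes, and Yusuf (k = 4).
Possible neighbor pairs: C(4,2) = 6. Edges among them: Arjun–Nate, Arjun–Wes, Arjun–Yusuf, Nate–Wes, Nate–Yusuf → e = 5.
Clustering(Eva) = 5/6.

5/6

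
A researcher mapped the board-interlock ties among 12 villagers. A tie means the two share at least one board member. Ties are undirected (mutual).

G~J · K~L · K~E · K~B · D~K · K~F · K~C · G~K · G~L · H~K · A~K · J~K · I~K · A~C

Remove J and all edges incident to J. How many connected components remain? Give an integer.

J's neighbors (G and K) remain reachable from one another through other ties, so the rest of the network stays in one piece.

1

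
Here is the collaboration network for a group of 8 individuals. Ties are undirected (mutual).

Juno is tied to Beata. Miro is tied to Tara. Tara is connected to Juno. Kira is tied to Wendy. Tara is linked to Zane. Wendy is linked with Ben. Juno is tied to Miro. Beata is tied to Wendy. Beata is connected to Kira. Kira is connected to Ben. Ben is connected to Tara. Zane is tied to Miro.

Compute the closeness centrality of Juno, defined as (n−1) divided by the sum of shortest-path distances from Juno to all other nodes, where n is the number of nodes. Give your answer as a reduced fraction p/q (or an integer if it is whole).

7/11

Distances from Juno: Beata:1, Ben:2, Kira:2, Miro:1, Tara:1, Wendy:2, Zane:2. Sum = 11.
n = 8, so closeness = 7/11.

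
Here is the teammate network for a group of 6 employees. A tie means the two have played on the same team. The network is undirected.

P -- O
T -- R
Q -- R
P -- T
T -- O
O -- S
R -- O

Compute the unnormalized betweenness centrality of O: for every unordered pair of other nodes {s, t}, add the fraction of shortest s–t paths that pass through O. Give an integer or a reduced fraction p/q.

Pairs whose geodesics pass through O — S–P: 1; S–T: 1; S–Q: 1; S–R: 1; P–Q: 1/2; P–R: 1/2.
All other pairs contribute 0.
Summing the contributions gives betweenness(O) = 5.

5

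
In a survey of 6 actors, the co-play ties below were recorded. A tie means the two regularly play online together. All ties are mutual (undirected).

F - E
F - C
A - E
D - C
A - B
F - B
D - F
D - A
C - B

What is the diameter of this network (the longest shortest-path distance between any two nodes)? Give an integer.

2

Eccentricity of each node (its greatest distance to any other): A:2, B:2, C:2, D:2, E:2, F:2.
The maximum eccentricity is 2, realized for instance by the pair B–E via B – A – E. So the diameter is 2.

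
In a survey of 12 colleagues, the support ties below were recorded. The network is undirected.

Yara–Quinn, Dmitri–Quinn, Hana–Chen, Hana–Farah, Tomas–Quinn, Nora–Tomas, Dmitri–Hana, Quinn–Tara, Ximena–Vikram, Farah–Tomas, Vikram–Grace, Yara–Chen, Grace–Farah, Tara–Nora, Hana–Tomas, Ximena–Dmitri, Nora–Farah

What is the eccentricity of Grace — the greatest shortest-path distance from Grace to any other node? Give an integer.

4

Distances from Grace: Chen:3, Dmitri:3, Farah:1, Hana:2, Nora:2, Quinn:3, Tara:3, Tomas:2, Vikram:1, Ximena:2, Yara:4.
The largest is 4 (to Yara), so the eccentricity of Grace is 4.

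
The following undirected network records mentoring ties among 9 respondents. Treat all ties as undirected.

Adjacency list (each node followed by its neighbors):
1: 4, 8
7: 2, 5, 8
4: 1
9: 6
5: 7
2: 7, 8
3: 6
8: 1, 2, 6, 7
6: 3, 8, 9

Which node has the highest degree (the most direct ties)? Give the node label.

8

Degrees — 1:2, 2:2, 3:1, 4:1, 5:1, 6:3, 7:3, 8:4, 9:1.
The maximum is 4, attained only by 8.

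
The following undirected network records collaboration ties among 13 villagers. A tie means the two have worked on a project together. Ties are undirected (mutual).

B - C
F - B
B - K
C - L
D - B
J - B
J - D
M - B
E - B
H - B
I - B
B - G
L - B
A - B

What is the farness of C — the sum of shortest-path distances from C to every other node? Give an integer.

22

Distances from C: A:2, B:1, D:2, E:2, F:2, G:2, H:2, I:2, J:2, K:2, L:1, M:2.
Sum = 2 + 1 + 2 + 2 + 2 + 2 + 2 + 2 + 2 + 2 + 1 + 2 = 22.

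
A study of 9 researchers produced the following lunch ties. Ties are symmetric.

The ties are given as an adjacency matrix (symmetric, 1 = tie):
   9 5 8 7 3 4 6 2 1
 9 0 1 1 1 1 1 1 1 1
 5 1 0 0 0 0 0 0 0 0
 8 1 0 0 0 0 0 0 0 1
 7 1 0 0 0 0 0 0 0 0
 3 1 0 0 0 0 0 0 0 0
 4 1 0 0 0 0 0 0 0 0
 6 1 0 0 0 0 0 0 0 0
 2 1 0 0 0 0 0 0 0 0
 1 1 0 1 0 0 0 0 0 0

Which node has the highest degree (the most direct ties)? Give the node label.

Degrees — 1:2, 2:1, 3:1, 4:1, 5:1, 6:1, 7:1, 8:2, 9:8.
The maximum is 8, attained only by 9.

9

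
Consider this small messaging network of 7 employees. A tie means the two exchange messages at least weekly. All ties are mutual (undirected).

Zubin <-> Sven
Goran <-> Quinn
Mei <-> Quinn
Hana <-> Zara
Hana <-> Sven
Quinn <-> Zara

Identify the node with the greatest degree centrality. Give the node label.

Quinn

Degrees — Goran:1, Hana:2, Mei:1, Quinn:3, Sven:2, Zara:2, Zubin:1.
The maximum is 3, attained only by Quinn.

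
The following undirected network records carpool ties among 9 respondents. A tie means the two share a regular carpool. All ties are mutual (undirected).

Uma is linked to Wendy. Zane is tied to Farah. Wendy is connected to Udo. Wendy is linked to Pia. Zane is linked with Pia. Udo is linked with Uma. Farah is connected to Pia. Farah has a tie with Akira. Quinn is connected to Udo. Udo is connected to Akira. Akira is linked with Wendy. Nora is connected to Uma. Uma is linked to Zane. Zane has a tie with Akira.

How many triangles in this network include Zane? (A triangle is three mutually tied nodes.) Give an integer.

Zane's neighbors: Akira, Farah, Pia, and Uma.
Neighbor pairs that are themselves tied: Zane–Akira–Farah; Zane–Farah–Pia. Each forms one triangle with Zane, for 2 in total.

2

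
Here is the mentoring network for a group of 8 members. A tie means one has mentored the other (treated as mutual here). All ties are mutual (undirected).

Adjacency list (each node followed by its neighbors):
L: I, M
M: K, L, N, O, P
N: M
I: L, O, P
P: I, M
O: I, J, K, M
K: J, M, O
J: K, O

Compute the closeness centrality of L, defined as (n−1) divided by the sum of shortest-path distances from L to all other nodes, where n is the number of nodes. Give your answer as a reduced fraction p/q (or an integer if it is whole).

7/13

Distances from L: I:1, J:3, K:2, M:1, N:2, O:2, P:2. Sum = 13.
n = 8, so closeness = 7/13.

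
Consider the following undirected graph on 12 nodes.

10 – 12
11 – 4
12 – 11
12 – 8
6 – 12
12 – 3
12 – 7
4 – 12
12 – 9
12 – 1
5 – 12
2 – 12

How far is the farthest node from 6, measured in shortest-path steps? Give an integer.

Distances from 6: 1:2, 2:2, 3:2, 4:2, 5:2, 7:2, 8:2, 9:2, 10:2, 11:2, 12:1.
The largest is 2 (to 7, 5, 10, 11, 4, 1, 8, 2, 3, and 9), so the eccentricity of 6 is 2.

2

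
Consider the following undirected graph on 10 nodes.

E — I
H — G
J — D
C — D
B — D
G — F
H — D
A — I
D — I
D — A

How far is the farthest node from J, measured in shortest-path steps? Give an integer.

Distances from J: A:2, B:2, C:2, D:1, E:3, F:4, G:3, H:2, I:2.
The largest is 4 (to F), so the eccentricity of J is 4.

4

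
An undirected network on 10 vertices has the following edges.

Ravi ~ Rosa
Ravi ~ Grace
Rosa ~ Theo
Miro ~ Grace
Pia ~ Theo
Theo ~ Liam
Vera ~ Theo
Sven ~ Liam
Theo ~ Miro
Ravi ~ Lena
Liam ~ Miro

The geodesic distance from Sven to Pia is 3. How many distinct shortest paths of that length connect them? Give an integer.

The shortest distance is 3, and the only length-3 path is Sven–Liam–Theo–Pia. So there is exactly 1 shortest path.

1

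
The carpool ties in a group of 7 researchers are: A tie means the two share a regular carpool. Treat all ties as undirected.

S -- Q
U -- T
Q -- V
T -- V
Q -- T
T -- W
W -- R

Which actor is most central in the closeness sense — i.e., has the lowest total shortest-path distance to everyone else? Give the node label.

T

Farness (sum of distances to all others) for each node — Q:10, R:16, S:15, T:8, U:13, V:11, W:11.
The smallest farness is 8, for T, so T has the highest closeness.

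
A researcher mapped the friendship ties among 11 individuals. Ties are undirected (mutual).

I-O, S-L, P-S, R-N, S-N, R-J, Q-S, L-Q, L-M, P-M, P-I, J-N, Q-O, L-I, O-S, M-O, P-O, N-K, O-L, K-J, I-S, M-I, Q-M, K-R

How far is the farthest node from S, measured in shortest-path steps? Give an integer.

Distances from S: I:1, J:2, K:2, L:1, M:2, N:1, O:1, P:1, Q:1, R:2.
The largest is 2 (to M, R, K, and J), so the eccentricity of S is 2.

2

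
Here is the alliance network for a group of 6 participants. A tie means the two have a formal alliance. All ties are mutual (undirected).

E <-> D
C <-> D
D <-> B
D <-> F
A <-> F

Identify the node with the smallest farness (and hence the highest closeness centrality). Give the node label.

D

Farness (sum of distances to all others) for each node — A:12, B:10, C:10, D:6, E:10, F:8.
The smallest farness is 6, for D, so D has the highest closeness.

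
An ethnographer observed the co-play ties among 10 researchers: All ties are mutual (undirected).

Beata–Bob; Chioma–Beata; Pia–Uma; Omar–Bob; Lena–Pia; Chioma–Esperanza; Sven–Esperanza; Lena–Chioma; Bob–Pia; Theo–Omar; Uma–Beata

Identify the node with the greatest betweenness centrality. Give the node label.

Unnormalized betweenness of each node: Beata:27/2, Bob:29/2, Chioma:15, Esperanza:8, Lena:3, Omar:8, Pia:11/2, Sven:0, Theo:0, Uma:1/2.
Chioma has the largest value, 15, making it the main broker — the node through which the most shortest paths run.

Chioma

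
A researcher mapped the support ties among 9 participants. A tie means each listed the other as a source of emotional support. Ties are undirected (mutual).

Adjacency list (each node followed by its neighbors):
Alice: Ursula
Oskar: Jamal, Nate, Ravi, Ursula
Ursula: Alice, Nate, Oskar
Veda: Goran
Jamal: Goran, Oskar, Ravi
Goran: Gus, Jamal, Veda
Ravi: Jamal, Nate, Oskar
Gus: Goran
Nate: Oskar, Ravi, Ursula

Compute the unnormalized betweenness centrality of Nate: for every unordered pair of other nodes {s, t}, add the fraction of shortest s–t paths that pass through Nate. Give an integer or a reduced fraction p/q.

Pairs whose geodesics pass through Nate — Alice–Ravi: 1/2; Ursula–Ravi: 1/2.
All other pairs contribute 0.
Summing the contributions gives betweenness(Nate) = 1.

1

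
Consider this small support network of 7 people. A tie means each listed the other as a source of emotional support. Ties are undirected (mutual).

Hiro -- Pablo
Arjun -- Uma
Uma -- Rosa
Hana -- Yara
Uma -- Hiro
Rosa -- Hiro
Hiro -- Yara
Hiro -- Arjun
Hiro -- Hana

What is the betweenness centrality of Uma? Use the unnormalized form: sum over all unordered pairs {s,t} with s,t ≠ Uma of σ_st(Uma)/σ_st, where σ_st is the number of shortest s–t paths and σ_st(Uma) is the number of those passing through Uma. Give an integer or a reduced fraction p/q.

1/2

Pairs whose geodesics pass through Uma — Arjun–Rosa: 1/2.
All other pairs contribute 0.
Summing the contributions gives betweenness(Uma) = 1/2.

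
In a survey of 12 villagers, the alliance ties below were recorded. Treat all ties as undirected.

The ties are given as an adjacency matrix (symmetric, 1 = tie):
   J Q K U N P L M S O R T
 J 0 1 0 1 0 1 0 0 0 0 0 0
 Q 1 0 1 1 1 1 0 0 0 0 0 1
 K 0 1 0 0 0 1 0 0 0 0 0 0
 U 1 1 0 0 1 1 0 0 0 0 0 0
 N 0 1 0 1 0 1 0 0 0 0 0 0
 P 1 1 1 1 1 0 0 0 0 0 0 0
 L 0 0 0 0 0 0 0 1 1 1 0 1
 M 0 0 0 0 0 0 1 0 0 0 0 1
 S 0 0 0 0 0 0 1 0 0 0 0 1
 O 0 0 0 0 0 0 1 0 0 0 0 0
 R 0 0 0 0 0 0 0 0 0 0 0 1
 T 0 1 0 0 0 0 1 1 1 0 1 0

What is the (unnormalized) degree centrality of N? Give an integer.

3

N is directly tied to P, Q, and U. That is 3 neighbors, so the degree of N is 3.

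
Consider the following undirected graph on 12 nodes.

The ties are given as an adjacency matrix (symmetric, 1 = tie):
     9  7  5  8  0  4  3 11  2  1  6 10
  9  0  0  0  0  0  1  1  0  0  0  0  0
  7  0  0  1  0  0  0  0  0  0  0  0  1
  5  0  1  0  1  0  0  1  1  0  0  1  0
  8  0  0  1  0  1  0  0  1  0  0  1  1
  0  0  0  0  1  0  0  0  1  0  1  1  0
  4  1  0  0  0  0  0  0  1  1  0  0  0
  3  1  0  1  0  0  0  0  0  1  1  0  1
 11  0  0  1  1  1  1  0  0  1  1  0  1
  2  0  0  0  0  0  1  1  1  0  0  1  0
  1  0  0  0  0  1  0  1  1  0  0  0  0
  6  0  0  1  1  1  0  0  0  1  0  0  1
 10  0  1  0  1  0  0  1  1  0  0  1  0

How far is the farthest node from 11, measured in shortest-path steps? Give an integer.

Distances from 11: 0:1, 1:1, 2:1, 3:2, 4:1, 5:1, 6:2, 7:2, 8:1, 9:2, 10:1.
The largest is 2 (to 7, 3, 6, and 9), so the eccentricity of 11 is 2.

2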